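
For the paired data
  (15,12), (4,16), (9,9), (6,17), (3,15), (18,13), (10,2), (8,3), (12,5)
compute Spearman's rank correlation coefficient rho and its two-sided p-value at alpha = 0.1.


Step 1: Rank x and y separately (midranks; no ties here).
rank(x): 15->8, 4->2, 9->5, 6->3, 3->1, 18->9, 10->6, 8->4, 12->7
rank(y): 12->5, 16->8, 9->4, 17->9, 15->7, 13->6, 2->1, 3->2, 5->3
Step 2: d_i = R_x(i) - R_y(i); compute d_i^2.
  (8-5)^2=9, (2-8)^2=36, (5-4)^2=1, (3-9)^2=36, (1-7)^2=36, (9-6)^2=9, (6-1)^2=25, (4-2)^2=4, (7-3)^2=16
sum(d^2) = 172.
Step 3: rho = 1 - 6*172 / (9*(9^2 - 1)) = 1 - 1032/720 = -0.433333.
Step 4: Under H0, t = rho * sqrt((n-2)/(1-rho^2)) = -1.2721 ~ t(7).
Step 5: Two-sided p-value from the t-distribution with 7 df = 0.243952.
Step 6: alpha = 0.1. fail to reject H0.

rho = -0.4333, p = 0.243952, fail to reject H0 at alpha = 0.1.


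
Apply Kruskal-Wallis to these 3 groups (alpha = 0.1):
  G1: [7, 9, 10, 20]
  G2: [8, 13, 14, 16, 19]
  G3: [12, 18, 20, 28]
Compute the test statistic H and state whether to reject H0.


Step 1: Combine all N = 13 observations and assign midranks.
sorted (value, group, rank): (7,G1,1), (8,G2,2), (9,G1,3), (10,G1,4), (12,G3,5), (13,G2,6), (14,G2,7), (16,G2,8), (18,G3,9), (19,G2,10), (20,G1,11.5), (20,G3,11.5), (28,G3,13)
Step 2: Sum ranks within each group.
R_1 = 19.5 (n_1 = 4)
R_2 = 33 (n_2 = 5)
R_3 = 38.5 (n_3 = 4)
Step 3: H = 12/(N(N+1)) * sum(R_i^2/n_i) - 3(N+1)
     = 12/(13*14) * (19.5^2/4 + 33^2/5 + 38.5^2/4) - 3*14
     = 0.065934 * 683.425 - 42
     = 3.060989.
Step 4: Ties present; correction factor C = 1 - 6/(13^3 - 13) = 0.997253. Corrected H = 3.060989 / 0.997253 = 3.069421.
Step 5: Under H0, H ~ chi^2(2); p-value = 0.215518.
Step 6: alpha = 0.1. fail to reject H0.

H = 3.0694, df = 2, p = 0.215518, fail to reject H0.


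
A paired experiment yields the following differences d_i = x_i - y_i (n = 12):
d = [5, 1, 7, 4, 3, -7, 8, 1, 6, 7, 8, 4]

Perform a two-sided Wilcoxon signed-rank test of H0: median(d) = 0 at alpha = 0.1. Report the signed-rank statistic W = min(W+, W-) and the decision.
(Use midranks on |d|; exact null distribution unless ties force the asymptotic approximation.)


Step 1: Drop any zero differences (none here) and take |d_i|.
|d| = [5, 1, 7, 4, 3, 7, 8, 1, 6, 7, 8, 4]
Step 2: Midrank |d_i| (ties get averaged ranks).
ranks: |5|->6, |1|->1.5, |7|->9, |4|->4.5, |3|->3, |7|->9, |8|->11.5, |1|->1.5, |6|->7, |7|->9, |8|->11.5, |4|->4.5
Step 3: Attach original signs; sum ranks with positive sign and with negative sign.
W+ = 6 + 1.5 + 9 + 4.5 + 3 + 11.5 + 1.5 + 7 + 9 + 11.5 + 4.5 = 69
W- = 9 = 9
(Check: W+ + W- = 78 should equal n(n+1)/2 = 78.)
Step 4: Test statistic W = min(W+, W-) = 9.
Step 5: Ties in |d|, so use the tie-corrected normal approximation.
        E[W] = n(n+1)/4 = 12*13/4 = 39.
        Tie groups: |d|=1 (t=2), |d|=4 (t=2), |d|=7 (t=3), |d|=8 (t=2); sum(t^3 - t) = 42.
        Var[W] = n(n+1)(2n+1)/24 - sum(t^3-t)/48 = 3900/24 - 42/48 = 161.625.
        z = (W - E[W]) / sqrt(Var[W]) = (9 - 39) / 12.7132 = -2.3598.
        Two-sided p = 2*Phi(z) = 0.018287.
Step 6: alpha = 0.1. reject H0.

W+ = 69, W- = 9, W = min = 9, p = 0.018287, reject H0.


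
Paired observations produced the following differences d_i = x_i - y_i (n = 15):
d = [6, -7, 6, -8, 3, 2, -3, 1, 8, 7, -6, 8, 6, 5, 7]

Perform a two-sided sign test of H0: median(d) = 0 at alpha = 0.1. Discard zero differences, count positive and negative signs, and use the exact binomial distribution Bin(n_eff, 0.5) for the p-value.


Step 1: Discard zero differences. Original n = 15; n_eff = number of nonzero differences = 15.
Nonzero differences (with sign): +6, -7, +6, -8, +3, +2, -3, +1, +8, +7, -6, +8, +6, +5, +7
Step 2: Count signs: positive = 11, negative = 4.
Step 3: Under H0: P(positive) = 0.5, so the number of positives S ~ Bin(15, 0.5).
Step 4: Two-sided exact p-value = sum of Bin(15,0.5) probabilities at or below the observed probability = 0.118469.
Step 5: alpha = 0.1. fail to reject H0.

n_eff = 15, pos = 11, neg = 4, p = 0.118469, fail to reject H0.


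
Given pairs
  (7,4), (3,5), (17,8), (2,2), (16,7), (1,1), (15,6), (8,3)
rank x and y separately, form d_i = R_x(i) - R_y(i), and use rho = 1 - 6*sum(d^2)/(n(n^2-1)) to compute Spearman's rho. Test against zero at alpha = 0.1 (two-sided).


Step 1: Rank x and y separately (midranks; no ties here).
rank(x): 7->4, 3->3, 17->8, 2->2, 16->7, 1->1, 15->6, 8->5
rank(y): 4->4, 5->5, 8->8, 2->2, 7->7, 1->1, 6->6, 3->3
Step 2: d_i = R_x(i) - R_y(i); compute d_i^2.
  (4-4)^2=0, (3-5)^2=4, (8-8)^2=0, (2-2)^2=0, (7-7)^2=0, (1-1)^2=0, (6-6)^2=0, (5-3)^2=4
sum(d^2) = 8.
Step 3: rho = 1 - 6*8 / (8*(8^2 - 1)) = 1 - 48/504 = 0.904762.
Step 4: Under H0, t = rho * sqrt((n-2)/(1-rho^2)) = 5.2034 ~ t(6).
Step 5: Two-sided p-value from the t-distribution with 6 df = 0.002008.
Step 6: alpha = 0.1. reject H0.

rho = 0.9048, p = 0.002008, reject H0 at alpha = 0.1.


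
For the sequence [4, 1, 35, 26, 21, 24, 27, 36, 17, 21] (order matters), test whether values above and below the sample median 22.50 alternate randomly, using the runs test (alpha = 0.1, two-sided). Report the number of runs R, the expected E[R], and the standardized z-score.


Step 1: Compute median = 22.50; label A = above, B = below.
Labels in order: BBAABAAABB  (n_A = 5, n_B = 5)
Step 2: Count runs R = 5.
Step 3: Under H0 (random ordering), E[R] = 2*n_A*n_B/(n_A+n_B) + 1 = 2*5*5/10 + 1 = 6.0000.
        Var[R] = 2*n_A*n_B*(2*n_A*n_B - n_A - n_B) / ((n_A+n_B)^2 * (n_A+n_B-1)) = 2000/900 = 2.2222.
        SD[R] = 1.4907.
Step 4: Continuity-corrected z = (R + 0.5 - E[R]) / SD[R] = (5 + 0.5 - 6.0000) / 1.4907 = -0.3354.
Step 5: Two-sided p-value via normal approximation = 2*(1 - Phi(|z|)) = 0.737316.
Step 6: alpha = 0.1. fail to reject H0.

R = 5, z = -0.3354, p = 0.737316, fail to reject H0.


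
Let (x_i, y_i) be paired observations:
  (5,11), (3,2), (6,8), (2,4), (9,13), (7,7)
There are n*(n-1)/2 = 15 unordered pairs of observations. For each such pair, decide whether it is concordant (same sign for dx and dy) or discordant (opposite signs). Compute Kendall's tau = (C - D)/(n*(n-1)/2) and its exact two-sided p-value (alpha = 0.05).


Step 1: Enumerate the 15 unordered pairs (i,j) with i<j and classify each by sign(x_j-x_i) * sign(y_j-y_i).
  (1,2):dx=-2,dy=-9->C; (1,3):dx=+1,dy=-3->D; (1,4):dx=-3,dy=-7->C; (1,5):dx=+4,dy=+2->C
  (1,6):dx=+2,dy=-4->D; (2,3):dx=+3,dy=+6->C; (2,4):dx=-1,dy=+2->D; (2,5):dx=+6,dy=+11->C
  (2,6):dx=+4,dy=+5->C; (3,4):dx=-4,dy=-4->C; (3,5):dx=+3,dy=+5->C; (3,6):dx=+1,dy=-1->D
  (4,5):dx=+7,dy=+9->C; (4,6):dx=+5,dy=+3->C; (5,6):dx=-2,dy=-6->C
Step 2: C = 11, D = 4, total pairs = 15.
Step 3: tau = (C - D)/(n(n-1)/2) = (11 - 4)/15 = 0.466667.
Step 4: Exact two-sided p-value (enumerate n! = 720 permutations of y under H0): p = 0.272222.
Step 5: alpha = 0.05. fail to reject H0.

tau_b = 0.4667 (C=11, D=4), p = 0.272222, fail to reject H0.


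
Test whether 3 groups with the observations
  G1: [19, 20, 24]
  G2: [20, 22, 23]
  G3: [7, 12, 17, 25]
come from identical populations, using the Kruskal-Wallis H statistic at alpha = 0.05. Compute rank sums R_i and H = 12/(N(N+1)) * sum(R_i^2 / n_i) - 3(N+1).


Step 1: Combine all N = 10 observations and assign midranks.
sorted (value, group, rank): (7,G3,1), (12,G3,2), (17,G3,3), (19,G1,4), (20,G1,5.5), (20,G2,5.5), (22,G2,7), (23,G2,8), (24,G1,9), (25,G3,10)
Step 2: Sum ranks within each group.
R_1 = 18.5 (n_1 = 3)
R_2 = 20.5 (n_2 = 3)
R_3 = 16 (n_3 = 4)
Step 3: H = 12/(N(N+1)) * sum(R_i^2/n_i) - 3(N+1)
     = 12/(10*11) * (18.5^2/3 + 20.5^2/3 + 16^2/4) - 3*11
     = 0.109091 * 318.167 - 33
     = 1.709091.
Step 4: Ties present; correction factor C = 1 - 6/(10^3 - 10) = 0.993939. Corrected H = 1.709091 / 0.993939 = 1.719512.
Step 5: Under H0, H ~ chi^2(2); p-value = 0.423265.
Step 6: alpha = 0.05. fail to reject H0.

H = 1.7195, df = 2, p = 0.423265, fail to reject H0.


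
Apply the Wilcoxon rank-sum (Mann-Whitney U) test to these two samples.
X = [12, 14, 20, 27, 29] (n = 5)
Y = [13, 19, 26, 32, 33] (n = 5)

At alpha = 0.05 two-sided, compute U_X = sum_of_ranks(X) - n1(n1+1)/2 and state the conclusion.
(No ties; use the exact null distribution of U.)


Step 1: Combine and sort all 10 observations; assign midranks.
sorted (value, group): (12,X), (13,Y), (14,X), (19,Y), (20,X), (26,Y), (27,X), (29,X), (32,Y), (33,Y)
ranks: 12->1, 13->2, 14->3, 19->4, 20->5, 26->6, 27->7, 29->8, 32->9, 33->10
Step 2: Rank sum for X: R1 = 1 + 3 + 5 + 7 + 8 = 24.
Step 3: U_X = R1 - n1(n1+1)/2 = 24 - 5*6/2 = 24 - 15 = 9.
       U_Y = n1*n2 - U_X = 25 - 9 = 16.
Step 4: No ties, so the exact null distribution of U (based on enumerating the C(10,5) = 252 equally likely rank assignments) gives the two-sided p-value.
Step 5: p-value = 0.547619; compare to alpha = 0.05. fail to reject H0.

U_X = 9, p = 0.547619, fail to reject H0 at alpha = 0.05.


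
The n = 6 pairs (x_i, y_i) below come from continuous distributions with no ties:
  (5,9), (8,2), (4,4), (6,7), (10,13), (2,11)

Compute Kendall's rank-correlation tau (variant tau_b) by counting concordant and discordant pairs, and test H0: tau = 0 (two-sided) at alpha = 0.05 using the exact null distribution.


Step 1: Enumerate the 15 unordered pairs (i,j) with i<j and classify each by sign(x_j-x_i) * sign(y_j-y_i).
  (1,2):dx=+3,dy=-7->D; (1,3):dx=-1,dy=-5->C; (1,4):dx=+1,dy=-2->D; (1,5):dx=+5,dy=+4->C
  (1,6):dx=-3,dy=+2->D; (2,3):dx=-4,dy=+2->D; (2,4):dx=-2,dy=+5->D; (2,5):dx=+2,dy=+11->C
  (2,6):dx=-6,dy=+9->D; (3,4):dx=+2,dy=+3->C; (3,5):dx=+6,dy=+9->C; (3,6):dx=-2,dy=+7->D
  (4,5):dx=+4,dy=+6->C; (4,6):dx=-4,dy=+4->D; (5,6):dx=-8,dy=-2->C
Step 2: C = 7, D = 8, total pairs = 15.
Step 3: tau = (C - D)/(n(n-1)/2) = (7 - 8)/15 = -0.066667.
Step 4: Exact two-sided p-value (enumerate n! = 720 permutations of y under H0): p = 1.000000.
Step 5: alpha = 0.05. fail to reject H0.

tau_b = -0.0667 (C=7, D=8), p = 1.000000, fail to reject H0.


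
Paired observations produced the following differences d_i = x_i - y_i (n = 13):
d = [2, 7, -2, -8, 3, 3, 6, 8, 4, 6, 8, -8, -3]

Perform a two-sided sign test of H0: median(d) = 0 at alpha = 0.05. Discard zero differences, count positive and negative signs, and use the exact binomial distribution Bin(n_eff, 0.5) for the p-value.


Step 1: Discard zero differences. Original n = 13; n_eff = number of nonzero differences = 13.
Nonzero differences (with sign): +2, +7, -2, -8, +3, +3, +6, +8, +4, +6, +8, -8, -3
Step 2: Count signs: positive = 9, negative = 4.
Step 3: Under H0: P(positive) = 0.5, so the number of positives S ~ Bin(13, 0.5).
Step 4: Two-sided exact p-value = sum of Bin(13,0.5) probabilities at or below the observed probability = 0.266846.
Step 5: alpha = 0.05. fail to reject H0.

n_eff = 13, pos = 9, neg = 4, p = 0.266846, fail to reject H0.


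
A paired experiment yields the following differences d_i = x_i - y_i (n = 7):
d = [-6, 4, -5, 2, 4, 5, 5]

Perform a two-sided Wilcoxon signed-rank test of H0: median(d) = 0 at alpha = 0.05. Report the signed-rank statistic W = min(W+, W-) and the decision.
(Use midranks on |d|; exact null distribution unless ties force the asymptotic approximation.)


Step 1: Drop any zero differences (none here) and take |d_i|.
|d| = [6, 4, 5, 2, 4, 5, 5]
Step 2: Midrank |d_i| (ties get averaged ranks).
ranks: |6|->7, |4|->2.5, |5|->5, |2|->1, |4|->2.5, |5|->5, |5|->5
Step 3: Attach original signs; sum ranks with positive sign and with negative sign.
W+ = 2.5 + 1 + 2.5 + 5 + 5 = 16
W- = 7 + 5 = 12
(Check: W+ + W- = 28 should equal n(n+1)/2 = 28.)
Step 4: Test statistic W = min(W+, W-) = 12.
Step 5: Ties in |d|, so use the tie-corrected normal approximation.
        E[W] = n(n+1)/4 = 7*8/4 = 14.
        Tie groups: |d|=4 (t=2), |d|=5 (t=3); sum(t^3 - t) = 30.
        Var[W] = n(n+1)(2n+1)/24 - sum(t^3-t)/48 = 840/24 - 30/48 = 34.375.
        z = (W - E[W]) / sqrt(Var[W]) = (12 - 14) / 5.8630 = -0.3411.
        Two-sided p = 2*Phi(z) = 0.733012.
Step 6: alpha = 0.05. fail to reject H0.

W+ = 16, W- = 12, W = min = 12, p = 0.733012, fail to reject H0.


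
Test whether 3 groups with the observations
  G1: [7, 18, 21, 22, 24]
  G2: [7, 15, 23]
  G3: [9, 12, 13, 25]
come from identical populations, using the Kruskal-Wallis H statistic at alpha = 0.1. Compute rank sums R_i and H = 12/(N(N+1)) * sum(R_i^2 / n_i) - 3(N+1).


Step 1: Combine all N = 12 observations and assign midranks.
sorted (value, group, rank): (7,G1,1.5), (7,G2,1.5), (9,G3,3), (12,G3,4), (13,G3,5), (15,G2,6), (18,G1,7), (21,G1,8), (22,G1,9), (23,G2,10), (24,G1,11), (25,G3,12)
Step 2: Sum ranks within each group.
R_1 = 36.5 (n_1 = 5)
R_2 = 17.5 (n_2 = 3)
R_3 = 24 (n_3 = 4)
Step 3: H = 12/(N(N+1)) * sum(R_i^2/n_i) - 3(N+1)
     = 12/(12*13) * (36.5^2/5 + 17.5^2/3 + 24^2/4) - 3*13
     = 0.076923 * 512.533 - 39
     = 0.425641.
Step 4: Ties present; correction factor C = 1 - 6/(12^3 - 12) = 0.996503. Corrected H = 0.425641 / 0.996503 = 0.427135.
Step 5: Under H0, H ~ chi^2(2); p-value = 0.807698.
Step 6: alpha = 0.1. fail to reject H0.

H = 0.4271, df = 2, p = 0.807698, fail to reject H0.


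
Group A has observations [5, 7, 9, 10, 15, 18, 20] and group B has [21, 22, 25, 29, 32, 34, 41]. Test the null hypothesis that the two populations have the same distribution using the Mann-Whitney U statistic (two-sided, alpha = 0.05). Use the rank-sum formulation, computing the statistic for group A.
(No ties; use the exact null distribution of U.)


Step 1: Combine and sort all 14 observations; assign midranks.
sorted (value, group): (5,X), (7,X), (9,X), (10,X), (15,X), (18,X), (20,X), (21,Y), (22,Y), (25,Y), (29,Y), (32,Y), (34,Y), (41,Y)
ranks: 5->1, 7->2, 9->3, 10->4, 15->5, 18->6, 20->7, 21->8, 22->9, 25->10, 29->11, 32->12, 34->13, 41->14
Step 2: Rank sum for X: R1 = 1 + 2 + 3 + 4 + 5 + 6 + 7 = 28.
Step 3: U_X = R1 - n1(n1+1)/2 = 28 - 7*8/2 = 28 - 28 = 0.
       U_Y = n1*n2 - U_X = 49 - 0 = 49.
Step 4: No ties, so the exact null distribution of U (based on enumerating the C(14,7) = 3432 equally likely rank assignments) gives the two-sided p-value.
Step 5: p-value = 0.000583; compare to alpha = 0.05. reject H0.

U_X = 0, p = 0.000583, reject H0 at alpha = 0.05.


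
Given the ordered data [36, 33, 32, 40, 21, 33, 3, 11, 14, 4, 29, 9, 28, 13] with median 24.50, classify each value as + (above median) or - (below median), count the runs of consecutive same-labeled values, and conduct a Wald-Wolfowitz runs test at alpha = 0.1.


Step 1: Compute median = 24.50; label A = above, B = below.
Labels in order: AAAABABBBBABAB  (n_A = 7, n_B = 7)
Step 2: Count runs R = 8.
Step 3: Under H0 (random ordering), E[R] = 2*n_A*n_B/(n_A+n_B) + 1 = 2*7*7/14 + 1 = 8.0000.
        Var[R] = 2*n_A*n_B*(2*n_A*n_B - n_A - n_B) / ((n_A+n_B)^2 * (n_A+n_B-1)) = 8232/2548 = 3.2308.
        SD[R] = 1.7974.
Step 4: R = E[R], so z = 0 with no continuity correction.
Step 5: Two-sided p-value via normal approximation = 2*(1 - Phi(|z|)) = 1.000000.
Step 6: alpha = 0.1. fail to reject H0.

R = 8, z = 0.0000, p = 1.000000, fail to reject H0.


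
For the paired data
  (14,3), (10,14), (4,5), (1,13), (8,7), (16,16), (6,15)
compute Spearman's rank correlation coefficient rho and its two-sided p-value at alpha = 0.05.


Step 1: Rank x and y separately (midranks; no ties here).
rank(x): 14->6, 10->5, 4->2, 1->1, 8->4, 16->7, 6->3
rank(y): 3->1, 14->5, 5->2, 13->4, 7->3, 16->7, 15->6
Step 2: d_i = R_x(i) - R_y(i); compute d_i^2.
  (6-1)^2=25, (5-5)^2=0, (2-2)^2=0, (1-4)^2=9, (4-3)^2=1, (7-7)^2=0, (3-6)^2=9
sum(d^2) = 44.
Step 3: rho = 1 - 6*44 / (7*(7^2 - 1)) = 1 - 264/336 = 0.214286.
Step 4: Under H0, t = rho * sqrt((n-2)/(1-rho^2)) = 0.4906 ~ t(5).
Step 5: Two-sided p-value from the t-distribution with 5 df = 0.644512.
Step 6: alpha = 0.05. fail to reject H0.

rho = 0.2143, p = 0.644512, fail to reject H0 at alpha = 0.05.


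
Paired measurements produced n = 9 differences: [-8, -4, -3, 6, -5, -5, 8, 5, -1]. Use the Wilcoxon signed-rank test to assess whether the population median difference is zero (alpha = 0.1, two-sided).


Step 1: Drop any zero differences (none here) and take |d_i|.
|d| = [8, 4, 3, 6, 5, 5, 8, 5, 1]
Step 2: Midrank |d_i| (ties get averaged ranks).
ranks: |8|->8.5, |4|->3, |3|->2, |6|->7, |5|->5, |5|->5, |8|->8.5, |5|->5, |1|->1
Step 3: Attach original signs; sum ranks with positive sign and with negative sign.
W+ = 7 + 8.5 + 5 = 20.5
W- = 8.5 + 3 + 2 + 5 + 5 + 1 = 24.5
(Check: W+ + W- = 45 should equal n(n+1)/2 = 45.)
Step 4: Test statistic W = min(W+, W-) = 20.5.
Step 5: Ties in |d|, so use the tie-corrected normal approximation.
        E[W] = n(n+1)/4 = 9*10/4 = 22.5.
        Tie groups: |d|=5 (t=3), |d|=8 (t=2); sum(t^3 - t) = 30.
        Var[W] = n(n+1)(2n+1)/24 - sum(t^3-t)/48 = 1710/24 - 30/48 = 70.625.
        z = (W - E[W]) / sqrt(Var[W]) = (20.5 - 22.5) / 8.4039 = -0.2380.
        Two-sided p = 2*Phi(z) = 0.811892.
Step 6: alpha = 0.1. fail to reject H0.

W+ = 20.5, W- = 24.5, W = min = 20.5, p = 0.811892, fail to reject H0.


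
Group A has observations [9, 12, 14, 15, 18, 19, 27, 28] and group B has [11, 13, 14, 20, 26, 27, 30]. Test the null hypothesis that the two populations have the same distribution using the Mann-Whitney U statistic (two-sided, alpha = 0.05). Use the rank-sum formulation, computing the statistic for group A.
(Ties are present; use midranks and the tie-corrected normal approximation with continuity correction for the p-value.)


Step 1: Combine and sort all 15 observations; assign midranks.
sorted (value, group): (9,X), (11,Y), (12,X), (13,Y), (14,X), (14,Y), (15,X), (18,X), (19,X), (20,Y), (26,Y), (27,X), (27,Y), (28,X), (30,Y)
ranks: 9->1, 11->2, 12->3, 13->4, 14->5.5, 14->5.5, 15->7, 18->8, 19->9, 20->10, 26->11, 27->12.5, 27->12.5, 28->14, 30->15
Step 2: Rank sum for X: R1 = 1 + 3 + 5.5 + 7 + 8 + 9 + 12.5 + 14 = 60.
Step 3: U_X = R1 - n1(n1+1)/2 = 60 - 8*9/2 = 60 - 36 = 24.
       U_Y = n1*n2 - U_X = 56 - 24 = 32.
Step 4: Ties are present, so use the tie-corrected normal approximation (with continuity correction) for the p-value.
Step 5: p-value = 0.684910; compare to alpha = 0.05. fail to reject H0.

U_X = 24, p = 0.684910, fail to reject H0 at alpha = 0.05.


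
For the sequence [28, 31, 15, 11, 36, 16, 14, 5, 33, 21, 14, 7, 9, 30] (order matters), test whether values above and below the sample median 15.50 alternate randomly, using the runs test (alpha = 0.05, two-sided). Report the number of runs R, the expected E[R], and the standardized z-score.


Step 1: Compute median = 15.50; label A = above, B = below.
Labels in order: AABBAABBAABBBA  (n_A = 7, n_B = 7)
Step 2: Count runs R = 7.
Step 3: Under H0 (random ordering), E[R] = 2*n_A*n_B/(n_A+n_B) + 1 = 2*7*7/14 + 1 = 8.0000.
        Var[R] = 2*n_A*n_B*(2*n_A*n_B - n_A - n_B) / ((n_A+n_B)^2 * (n_A+n_B-1)) = 8232/2548 = 3.2308.
        SD[R] = 1.7974.
Step 4: Continuity-corrected z = (R + 0.5 - E[R]) / SD[R] = (7 + 0.5 - 8.0000) / 1.7974 = -0.2782.
Step 5: Two-sided p-value via normal approximation = 2*(1 - Phi(|z|)) = 0.780879.
Step 6: alpha = 0.05. fail to reject H0.

R = 7, z = -0.2782, p = 0.780879, fail to reject H0.


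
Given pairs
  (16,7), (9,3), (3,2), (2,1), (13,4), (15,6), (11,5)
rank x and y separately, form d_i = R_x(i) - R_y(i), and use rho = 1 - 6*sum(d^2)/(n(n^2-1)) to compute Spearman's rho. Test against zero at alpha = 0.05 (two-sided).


Step 1: Rank x and y separately (midranks; no ties here).
rank(x): 16->7, 9->3, 3->2, 2->1, 13->5, 15->6, 11->4
rank(y): 7->7, 3->3, 2->2, 1->1, 4->4, 6->6, 5->5
Step 2: d_i = R_x(i) - R_y(i); compute d_i^2.
  (7-7)^2=0, (3-3)^2=0, (2-2)^2=0, (1-1)^2=0, (5-4)^2=1, (6-6)^2=0, (4-5)^2=1
sum(d^2) = 2.
Step 3: rho = 1 - 6*2 / (7*(7^2 - 1)) = 1 - 12/336 = 0.964286.
Step 4: Under H0, t = rho * sqrt((n-2)/(1-rho^2)) = 8.1408 ~ t(5).
Step 5: Two-sided p-value from the t-distribution with 5 df = 0.000454.
Step 6: alpha = 0.05. reject H0.

rho = 0.9643, p = 0.000454, reject H0 at alpha = 0.05.


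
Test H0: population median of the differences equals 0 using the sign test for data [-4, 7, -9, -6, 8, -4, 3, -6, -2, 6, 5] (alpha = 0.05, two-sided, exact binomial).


Step 1: Discard zero differences. Original n = 11; n_eff = number of nonzero differences = 11.
Nonzero differences (with sign): -4, +7, -9, -6, +8, -4, +3, -6, -2, +6, +5
Step 2: Count signs: positive = 5, negative = 6.
Step 3: Under H0: P(positive) = 0.5, so the number of positives S ~ Bin(11, 0.5).
Step 4: Two-sided exact p-value = sum of Bin(11,0.5) probabilities at or below the observed probability = 1.000000.
Step 5: alpha = 0.05. fail to reject H0.

n_eff = 11, pos = 5, neg = 6, p = 1.000000, fail to reject H0.


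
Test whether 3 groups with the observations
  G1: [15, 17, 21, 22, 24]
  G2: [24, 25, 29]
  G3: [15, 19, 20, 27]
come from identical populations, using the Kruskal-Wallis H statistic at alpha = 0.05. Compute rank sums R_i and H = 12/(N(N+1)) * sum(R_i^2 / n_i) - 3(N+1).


Step 1: Combine all N = 12 observations and assign midranks.
sorted (value, group, rank): (15,G1,1.5), (15,G3,1.5), (17,G1,3), (19,G3,4), (20,G3,5), (21,G1,6), (22,G1,7), (24,G1,8.5), (24,G2,8.5), (25,G2,10), (27,G3,11), (29,G2,12)
Step 2: Sum ranks within each group.
R_1 = 26 (n_1 = 5)
R_2 = 30.5 (n_2 = 3)
R_3 = 21.5 (n_3 = 4)
Step 3: H = 12/(N(N+1)) * sum(R_i^2/n_i) - 3(N+1)
     = 12/(12*13) * (26^2/5 + 30.5^2/3 + 21.5^2/4) - 3*13
     = 0.076923 * 560.846 - 39
     = 4.141987.
Step 4: Ties present; correction factor C = 1 - 12/(12^3 - 12) = 0.993007. Corrected H = 4.141987 / 0.993007 = 4.171156.
Step 5: Under H0, H ~ chi^2(2); p-value = 0.124235.
Step 6: alpha = 0.05. fail to reject H0.

H = 4.1712, df = 2, p = 0.124235, fail to reject H0.


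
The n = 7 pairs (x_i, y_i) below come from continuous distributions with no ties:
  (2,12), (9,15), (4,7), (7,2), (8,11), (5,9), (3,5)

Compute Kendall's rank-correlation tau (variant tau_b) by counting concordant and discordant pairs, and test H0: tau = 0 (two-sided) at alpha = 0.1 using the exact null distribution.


Step 1: Enumerate the 21 unordered pairs (i,j) with i<j and classify each by sign(x_j-x_i) * sign(y_j-y_i).
  (1,2):dx=+7,dy=+3->C; (1,3):dx=+2,dy=-5->D; (1,4):dx=+5,dy=-10->D; (1,5):dx=+6,dy=-1->D
  (1,6):dx=+3,dy=-3->D; (1,7):dx=+1,dy=-7->D; (2,3):dx=-5,dy=-8->C; (2,4):dx=-2,dy=-13->C
  (2,5):dx=-1,dy=-4->C; (2,6):dx=-4,dy=-6->C; (2,7):dx=-6,dy=-10->C; (3,4):dx=+3,dy=-5->D
  (3,5):dx=+4,dy=+4->C; (3,6):dx=+1,dy=+2->C; (3,7):dx=-1,dy=-2->C; (4,5):dx=+1,dy=+9->C
  (4,6):dx=-2,dy=+7->D; (4,7):dx=-4,dy=+3->D; (5,6):dx=-3,dy=-2->C; (5,7):dx=-5,dy=-6->C
  (6,7):dx=-2,dy=-4->C
Step 2: C = 13, D = 8, total pairs = 21.
Step 3: tau = (C - D)/(n(n-1)/2) = (13 - 8)/21 = 0.238095.
Step 4: Exact two-sided p-value (enumerate n! = 5040 permutations of y under H0): p = 0.561905.
Step 5: alpha = 0.1. fail to reject H0.

tau_b = 0.2381 (C=13, D=8), p = 0.561905, fail to reject H0.


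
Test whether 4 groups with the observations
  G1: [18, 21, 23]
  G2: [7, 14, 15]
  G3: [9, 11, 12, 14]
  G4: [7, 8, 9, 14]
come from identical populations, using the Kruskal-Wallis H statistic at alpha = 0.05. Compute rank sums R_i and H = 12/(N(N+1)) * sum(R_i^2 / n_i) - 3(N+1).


Step 1: Combine all N = 14 observations and assign midranks.
sorted (value, group, rank): (7,G2,1.5), (7,G4,1.5), (8,G4,3), (9,G3,4.5), (9,G4,4.5), (11,G3,6), (12,G3,7), (14,G2,9), (14,G3,9), (14,G4,9), (15,G2,11), (18,G1,12), (21,G1,13), (23,G1,14)
Step 2: Sum ranks within each group.
R_1 = 39 (n_1 = 3)
R_2 = 21.5 (n_2 = 3)
R_3 = 26.5 (n_3 = 4)
R_4 = 18 (n_4 = 4)
Step 3: H = 12/(N(N+1)) * sum(R_i^2/n_i) - 3(N+1)
     = 12/(14*15) * (39^2/3 + 21.5^2/3 + 26.5^2/4 + 18^2/4) - 3*15
     = 0.057143 * 917.646 - 45
     = 7.436905.
Step 4: Ties present; correction factor C = 1 - 36/(14^3 - 14) = 0.986813. Corrected H = 7.436905 / 0.986813 = 7.536284.
Step 5: Under H0, H ~ chi^2(3); p-value = 0.056633.
Step 6: alpha = 0.05. fail to reject H0.

H = 7.5363, df = 3, p = 0.056633, fail to reject H0.


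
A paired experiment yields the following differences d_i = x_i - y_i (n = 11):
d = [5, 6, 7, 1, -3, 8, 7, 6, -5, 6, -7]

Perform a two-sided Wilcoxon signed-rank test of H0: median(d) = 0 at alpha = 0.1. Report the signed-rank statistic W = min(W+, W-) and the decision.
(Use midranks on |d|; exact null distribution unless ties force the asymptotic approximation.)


Step 1: Drop any zero differences (none here) and take |d_i|.
|d| = [5, 6, 7, 1, 3, 8, 7, 6, 5, 6, 7]
Step 2: Midrank |d_i| (ties get averaged ranks).
ranks: |5|->3.5, |6|->6, |7|->9, |1|->1, |3|->2, |8|->11, |7|->9, |6|->6, |5|->3.5, |6|->6, |7|->9
Step 3: Attach original signs; sum ranks with positive sign and with negative sign.
W+ = 3.5 + 6 + 9 + 1 + 11 + 9 + 6 + 6 = 51.5
W- = 2 + 3.5 + 9 = 14.5
(Check: W+ + W- = 66 should equal n(n+1)/2 = 66.)
Step 4: Test statistic W = min(W+, W-) = 14.5.
Step 5: Ties in |d|, so use the tie-corrected normal approximation.
        E[W] = n(n+1)/4 = 11*12/4 = 33.
        Tie groups: |d|=5 (t=2), |d|=6 (t=3), |d|=7 (t=3); sum(t^3 - t) = 54.
        Var[W] = n(n+1)(2n+1)/24 - sum(t^3-t)/48 = 3036/24 - 54/48 = 125.375.
        z = (W - E[W]) / sqrt(Var[W]) = (14.5 - 33) / 11.1971 = -1.6522.
        Two-sided p = 2*Phi(z) = 0.098491.
Step 6: alpha = 0.1. reject H0.

W+ = 51.5, W- = 14.5, W = min = 14.5, p = 0.098491, reject H0.


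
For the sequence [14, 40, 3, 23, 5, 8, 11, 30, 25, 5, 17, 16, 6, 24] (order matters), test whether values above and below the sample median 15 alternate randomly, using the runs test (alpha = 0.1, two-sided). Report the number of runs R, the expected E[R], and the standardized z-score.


Step 1: Compute median = 15; label A = above, B = below.
Labels in order: BABABBBAABAABA  (n_A = 7, n_B = 7)
Step 2: Count runs R = 10.
Step 3: Under H0 (random ordering), E[R] = 2*n_A*n_B/(n_A+n_B) + 1 = 2*7*7/14 + 1 = 8.0000.
        Var[R] = 2*n_A*n_B*(2*n_A*n_B - n_A - n_B) / ((n_A+n_B)^2 * (n_A+n_B-1)) = 8232/2548 = 3.2308.
        SD[R] = 1.7974.
Step 4: Continuity-corrected z = (R - 0.5 - E[R]) / SD[R] = (10 - 0.5 - 8.0000) / 1.7974 = 0.8345.
Step 5: Two-sided p-value via normal approximation = 2*(1 - Phi(|z|)) = 0.403986.
Step 6: alpha = 0.1. fail to reject H0.

R = 10, z = 0.8345, p = 0.403986, fail to reject H0.


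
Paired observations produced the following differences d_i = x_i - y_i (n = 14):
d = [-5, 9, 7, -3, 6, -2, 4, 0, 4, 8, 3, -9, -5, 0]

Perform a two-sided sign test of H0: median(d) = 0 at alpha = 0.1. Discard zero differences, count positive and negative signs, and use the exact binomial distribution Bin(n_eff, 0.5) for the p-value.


Step 1: Discard zero differences. Original n = 14; n_eff = number of nonzero differences = 12.
Nonzero differences (with sign): -5, +9, +7, -3, +6, -2, +4, +4, +8, +3, -9, -5
Step 2: Count signs: positive = 7, negative = 5.
Step 3: Under H0: P(positive) = 0.5, so the number of positives S ~ Bin(12, 0.5).
Step 4: Two-sided exact p-value = sum of Bin(12,0.5) probabilities at or below the observed probability = 0.774414.
Step 5: alpha = 0.1. fail to reject H0.

n_eff = 12, pos = 7, neg = 5, p = 0.774414, fail to reject H0.


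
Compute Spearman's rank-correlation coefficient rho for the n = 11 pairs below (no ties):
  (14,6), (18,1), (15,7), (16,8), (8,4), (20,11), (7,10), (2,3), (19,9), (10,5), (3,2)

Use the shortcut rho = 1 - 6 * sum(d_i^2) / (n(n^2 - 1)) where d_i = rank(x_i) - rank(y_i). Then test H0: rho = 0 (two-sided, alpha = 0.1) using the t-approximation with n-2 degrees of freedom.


Step 1: Rank x and y separately (midranks; no ties here).
rank(x): 14->6, 18->9, 15->7, 16->8, 8->4, 20->11, 7->3, 2->1, 19->10, 10->5, 3->2
rank(y): 6->6, 1->1, 7->7, 8->8, 4->4, 11->11, 10->10, 3->3, 9->9, 5->5, 2->2
Step 2: d_i = R_x(i) - R_y(i); compute d_i^2.
  (6-6)^2=0, (9-1)^2=64, (7-7)^2=0, (8-8)^2=0, (4-4)^2=0, (11-11)^2=0, (3-10)^2=49, (1-3)^2=4, (10-9)^2=1, (5-5)^2=0, (2-2)^2=0
sum(d^2) = 118.
Step 3: rho = 1 - 6*118 / (11*(11^2 - 1)) = 1 - 708/1320 = 0.463636.
Step 4: Under H0, t = rho * sqrt((n-2)/(1-rho^2)) = 1.5698 ~ t(9).
Step 5: Two-sided p-value from the t-distribution with 9 df = 0.150901.
Step 6: alpha = 0.1. fail to reject H0.

rho = 0.4636, p = 0.150901, fail to reject H0 at alpha = 0.1.


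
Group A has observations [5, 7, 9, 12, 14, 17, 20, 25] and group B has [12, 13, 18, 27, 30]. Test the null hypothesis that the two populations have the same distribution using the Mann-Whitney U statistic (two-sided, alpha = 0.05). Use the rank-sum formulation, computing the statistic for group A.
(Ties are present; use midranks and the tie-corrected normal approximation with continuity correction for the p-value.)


Step 1: Combine and sort all 13 observations; assign midranks.
sorted (value, group): (5,X), (7,X), (9,X), (12,X), (12,Y), (13,Y), (14,X), (17,X), (18,Y), (20,X), (25,X), (27,Y), (30,Y)
ranks: 5->1, 7->2, 9->3, 12->4.5, 12->4.5, 13->6, 14->7, 17->8, 18->9, 20->10, 25->11, 27->12, 30->13
Step 2: Rank sum for X: R1 = 1 + 2 + 3 + 4.5 + 7 + 8 + 10 + 11 = 46.5.
Step 3: U_X = R1 - n1(n1+1)/2 = 46.5 - 8*9/2 = 46.5 - 36 = 10.5.
       U_Y = n1*n2 - U_X = 40 - 10.5 = 29.5.
Step 4: Ties are present, so use the tie-corrected normal approximation (with continuity correction) for the p-value.
Step 5: p-value = 0.187076; compare to alpha = 0.05. fail to reject H0.

U_X = 10.5, p = 0.187076, fail to reject H0 at alpha = 0.05.


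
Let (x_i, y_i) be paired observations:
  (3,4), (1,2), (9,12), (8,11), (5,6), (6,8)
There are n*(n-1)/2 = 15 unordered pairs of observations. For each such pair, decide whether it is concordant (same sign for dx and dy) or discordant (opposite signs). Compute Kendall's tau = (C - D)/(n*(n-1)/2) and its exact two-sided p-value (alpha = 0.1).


Step 1: Enumerate the 15 unordered pairs (i,j) with i<j and classify each by sign(x_j-x_i) * sign(y_j-y_i).
  (1,2):dx=-2,dy=-2->C; (1,3):dx=+6,dy=+8->C; (1,4):dx=+5,dy=+7->C; (1,5):dx=+2,dy=+2->C
  (1,6):dx=+3,dy=+4->C; (2,3):dx=+8,dy=+10->C; (2,4):dx=+7,dy=+9->C; (2,5):dx=+4,dy=+4->C
  (2,6):dx=+5,dy=+6->C; (3,4):dx=-1,dy=-1->C; (3,5):dx=-4,dy=-6->C; (3,6):dx=-3,dy=-4->C
  (4,5):dx=-3,dy=-5->C; (4,6):dx=-2,dy=-3->C; (5,6):dx=+1,dy=+2->C
Step 2: C = 15, D = 0, total pairs = 15.
Step 3: tau = (C - D)/(n(n-1)/2) = (15 - 0)/15 = 1.000000.
Step 4: Exact two-sided p-value (enumerate n! = 720 permutations of y under H0): p = 0.002778.
Step 5: alpha = 0.1. reject H0.

tau_b = 1.0000 (C=15, D=0), p = 0.002778, reject H0.


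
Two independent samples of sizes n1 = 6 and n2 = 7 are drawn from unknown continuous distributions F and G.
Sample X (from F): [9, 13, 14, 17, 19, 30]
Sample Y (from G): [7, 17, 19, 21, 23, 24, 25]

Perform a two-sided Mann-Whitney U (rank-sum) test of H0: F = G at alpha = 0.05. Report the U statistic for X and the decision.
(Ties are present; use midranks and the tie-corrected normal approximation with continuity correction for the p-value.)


Step 1: Combine and sort all 13 observations; assign midranks.
sorted (value, group): (7,Y), (9,X), (13,X), (14,X), (17,X), (17,Y), (19,X), (19,Y), (21,Y), (23,Y), (24,Y), (25,Y), (30,X)
ranks: 7->1, 9->2, 13->3, 14->4, 17->5.5, 17->5.5, 19->7.5, 19->7.5, 21->9, 23->10, 24->11, 25->12, 30->13
Step 2: Rank sum for X: R1 = 2 + 3 + 4 + 5.5 + 7.5 + 13 = 35.
Step 3: U_X = R1 - n1(n1+1)/2 = 35 - 6*7/2 = 35 - 21 = 14.
       U_Y = n1*n2 - U_X = 42 - 14 = 28.
Step 4: Ties are present, so use the tie-corrected normal approximation (with continuity correction) for the p-value.
Step 5: p-value = 0.351785; compare to alpha = 0.05. fail to reject H0.

U_X = 14, p = 0.351785, fail to reject H0 at alpha = 0.05.


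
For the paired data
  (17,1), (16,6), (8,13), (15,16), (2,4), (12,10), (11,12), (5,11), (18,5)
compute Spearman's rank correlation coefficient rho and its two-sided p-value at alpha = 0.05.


Step 1: Rank x and y separately (midranks; no ties here).
rank(x): 17->8, 16->7, 8->3, 15->6, 2->1, 12->5, 11->4, 5->2, 18->9
rank(y): 1->1, 6->4, 13->8, 16->9, 4->2, 10->5, 12->7, 11->6, 5->3
Step 2: d_i = R_x(i) - R_y(i); compute d_i^2.
  (8-1)^2=49, (7-4)^2=9, (3-8)^2=25, (6-9)^2=9, (1-2)^2=1, (5-5)^2=0, (4-7)^2=9, (2-6)^2=16, (9-3)^2=36
sum(d^2) = 154.
Step 3: rho = 1 - 6*154 / (9*(9^2 - 1)) = 1 - 924/720 = -0.283333.
Step 4: Under H0, t = rho * sqrt((n-2)/(1-rho^2)) = -0.7817 ~ t(7).
Step 5: Two-sided p-value from the t-distribution with 7 df = 0.460030.
Step 6: alpha = 0.05. fail to reject H0.

rho = -0.2833, p = 0.460030, fail to reject H0 at alpha = 0.05.


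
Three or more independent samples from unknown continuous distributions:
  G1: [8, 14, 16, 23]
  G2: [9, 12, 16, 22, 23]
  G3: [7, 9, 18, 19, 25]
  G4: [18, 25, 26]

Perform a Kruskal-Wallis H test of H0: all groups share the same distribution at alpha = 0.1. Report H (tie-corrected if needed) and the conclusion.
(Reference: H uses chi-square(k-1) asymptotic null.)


Step 1: Combine all N = 17 observations and assign midranks.
sorted (value, group, rank): (7,G3,1), (8,G1,2), (9,G2,3.5), (9,G3,3.5), (12,G2,5), (14,G1,6), (16,G1,7.5), (16,G2,7.5), (18,G3,9.5), (18,G4,9.5), (19,G3,11), (22,G2,12), (23,G1,13.5), (23,G2,13.5), (25,G3,15.5), (25,G4,15.5), (26,G4,17)
Step 2: Sum ranks within each group.
R_1 = 29 (n_1 = 4)
R_2 = 41.5 (n_2 = 5)
R_3 = 40.5 (n_3 = 5)
R_4 = 42 (n_4 = 3)
Step 3: H = 12/(N(N+1)) * sum(R_i^2/n_i) - 3(N+1)
     = 12/(17*18) * (29^2/4 + 41.5^2/5 + 40.5^2/5 + 42^2/3) - 3*18
     = 0.039216 * 1470.75 - 54
     = 3.676471.
Step 4: Ties present; correction factor C = 1 - 30/(17^3 - 17) = 0.993873. Corrected H = 3.676471 / 0.993873 = 3.699137.
Step 5: Under H0, H ~ chi^2(3); p-value = 0.295838.
Step 6: alpha = 0.1. fail to reject H0.

H = 3.6991, df = 3, p = 0.295838, fail to reject H0.


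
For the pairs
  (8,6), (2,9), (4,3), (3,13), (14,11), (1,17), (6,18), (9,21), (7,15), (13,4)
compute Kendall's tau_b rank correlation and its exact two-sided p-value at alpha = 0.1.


Step 1: Enumerate the 45 unordered pairs (i,j) with i<j and classify each by sign(x_j-x_i) * sign(y_j-y_i).
  (1,2):dx=-6,dy=+3->D; (1,3):dx=-4,dy=-3->C; (1,4):dx=-5,dy=+7->D; (1,5):dx=+6,dy=+5->C
  (1,6):dx=-7,dy=+11->D; (1,7):dx=-2,dy=+12->D; (1,8):dx=+1,dy=+15->C; (1,9):dx=-1,dy=+9->D
  (1,10):dx=+5,dy=-2->D; (2,3):dx=+2,dy=-6->D; (2,4):dx=+1,dy=+4->C; (2,5):dx=+12,dy=+2->C
  (2,6):dx=-1,dy=+8->D; (2,7):dx=+4,dy=+9->C; (2,8):dx=+7,dy=+12->C; (2,9):dx=+5,dy=+6->C
  (2,10):dx=+11,dy=-5->D; (3,4):dx=-1,dy=+10->D; (3,5):dx=+10,dy=+8->C; (3,6):dx=-3,dy=+14->D
  (3,7):dx=+2,dy=+15->C; (3,8):dx=+5,dy=+18->C; (3,9):dx=+3,dy=+12->C; (3,10):dx=+9,dy=+1->C
  (4,5):dx=+11,dy=-2->D; (4,6):dx=-2,dy=+4->D; (4,7):dx=+3,dy=+5->C; (4,8):dx=+6,dy=+8->C
  (4,9):dx=+4,dy=+2->C; (4,10):dx=+10,dy=-9->D; (5,6):dx=-13,dy=+6->D; (5,7):dx=-8,dy=+7->D
  (5,8):dx=-5,dy=+10->D; (5,9):dx=-7,dy=+4->D; (5,10):dx=-1,dy=-7->C; (6,7):dx=+5,dy=+1->C
  (6,8):dx=+8,dy=+4->C; (6,9):dx=+6,dy=-2->D; (6,10):dx=+12,dy=-13->D; (7,8):dx=+3,dy=+3->C
  (7,9):dx=+1,dy=-3->D; (7,10):dx=+7,dy=-14->D; (8,9):dx=-2,dy=-6->C; (8,10):dx=+4,dy=-17->D
  (9,10):dx=+6,dy=-11->D
Step 2: C = 21, D = 24, total pairs = 45.
Step 3: tau = (C - D)/(n(n-1)/2) = (21 - 24)/45 = -0.066667.
Step 4: Exact two-sided p-value (enumerate n! = 3628800 permutations of y under H0): p = 0.861801.
Step 5: alpha = 0.1. fail to reject H0.

tau_b = -0.0667 (C=21, D=24), p = 0.861801, fail to reject H0.


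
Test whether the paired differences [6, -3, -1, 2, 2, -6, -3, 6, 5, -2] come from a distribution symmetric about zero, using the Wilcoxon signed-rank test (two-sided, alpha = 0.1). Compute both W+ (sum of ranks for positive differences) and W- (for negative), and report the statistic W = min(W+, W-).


Step 1: Drop any zero differences (none here) and take |d_i|.
|d| = [6, 3, 1, 2, 2, 6, 3, 6, 5, 2]
Step 2: Midrank |d_i| (ties get averaged ranks).
ranks: |6|->9, |3|->5.5, |1|->1, |2|->3, |2|->3, |6|->9, |3|->5.5, |6|->9, |5|->7, |2|->3
Step 3: Attach original signs; sum ranks with positive sign and with negative sign.
W+ = 9 + 3 + 3 + 9 + 7 = 31
W- = 5.5 + 1 + 9 + 5.5 + 3 = 24
(Check: W+ + W- = 55 should equal n(n+1)/2 = 55.)
Step 4: Test statistic W = min(W+, W-) = 24.
Step 5: Ties in |d|, so use the tie-corrected normal approximation.
        E[W] = n(n+1)/4 = 10*11/4 = 27.5.
        Tie groups: |d|=2 (t=3), |d|=3 (t=2), |d|=6 (t=3); sum(t^3 - t) = 54.
        Var[W] = n(n+1)(2n+1)/24 - sum(t^3-t)/48 = 2310/24 - 54/48 = 95.125.
        z = (W - E[W]) / sqrt(Var[W]) = (24 - 27.5) / 9.7532 = -0.3589.
        Two-sided p = 2*Phi(z) = 0.719703.
Step 6: alpha = 0.1. fail to reject H0.

W+ = 31, W- = 24, W = min = 24, p = 0.719703, fail to reject H0.


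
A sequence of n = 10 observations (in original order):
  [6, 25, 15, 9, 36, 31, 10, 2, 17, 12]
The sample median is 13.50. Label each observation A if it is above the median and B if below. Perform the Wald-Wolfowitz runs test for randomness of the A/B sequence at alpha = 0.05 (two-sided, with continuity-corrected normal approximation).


Step 1: Compute median = 13.50; label A = above, B = below.
Labels in order: BAABAABBAB  (n_A = 5, n_B = 5)
Step 2: Count runs R = 7.
Step 3: Under H0 (random ordering), E[R] = 2*n_A*n_B/(n_A+n_B) + 1 = 2*5*5/10 + 1 = 6.0000.
        Var[R] = 2*n_A*n_B*(2*n_A*n_B - n_A - n_B) / ((n_A+n_B)^2 * (n_A+n_B-1)) = 2000/900 = 2.2222.
        SD[R] = 1.4907.
Step 4: Continuity-corrected z = (R - 0.5 - E[R]) / SD[R] = (7 - 0.5 - 6.0000) / 1.4907 = 0.3354.
Step 5: Two-sided p-value via normal approximation = 2*(1 - Phi(|z|)) = 0.737316.
Step 6: alpha = 0.05. fail to reject H0.

R = 7, z = 0.3354, p = 0.737316, fail to reject H0.


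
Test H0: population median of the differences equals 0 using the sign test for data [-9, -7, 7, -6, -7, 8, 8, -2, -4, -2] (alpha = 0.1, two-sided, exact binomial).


Step 1: Discard zero differences. Original n = 10; n_eff = number of nonzero differences = 10.
Nonzero differences (with sign): -9, -7, +7, -6, -7, +8, +8, -2, -4, -2
Step 2: Count signs: positive = 3, negative = 7.
Step 3: Under H0: P(positive) = 0.5, so the number of positives S ~ Bin(10, 0.5).
Step 4: Two-sided exact p-value = sum of Bin(10,0.5) probabilities at or below the observed probability = 0.343750.
Step 5: alpha = 0.1. fail to reject H0.

n_eff = 10, pos = 3, neg = 7, p = 0.343750, fail to reject H0.


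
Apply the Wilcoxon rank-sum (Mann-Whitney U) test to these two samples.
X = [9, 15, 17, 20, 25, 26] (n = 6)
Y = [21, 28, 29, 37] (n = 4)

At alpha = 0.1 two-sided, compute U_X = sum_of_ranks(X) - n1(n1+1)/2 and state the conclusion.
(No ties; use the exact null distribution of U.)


Step 1: Combine and sort all 10 observations; assign midranks.
sorted (value, group): (9,X), (15,X), (17,X), (20,X), (21,Y), (25,X), (26,X), (28,Y), (29,Y), (37,Y)
ranks: 9->1, 15->2, 17->3, 20->4, 21->5, 25->6, 26->7, 28->8, 29->9, 37->10
Step 2: Rank sum for X: R1 = 1 + 2 + 3 + 4 + 6 + 7 = 23.
Step 3: U_X = R1 - n1(n1+1)/2 = 23 - 6*7/2 = 23 - 21 = 2.
       U_Y = n1*n2 - U_X = 24 - 2 = 22.
Step 4: No ties, so the exact null distribution of U (based on enumerating the C(10,6) = 210 equally likely rank assignments) gives the two-sided p-value.
Step 5: p-value = 0.038095; compare to alpha = 0.1. reject H0.

U_X = 2, p = 0.038095, reject H0 at alpha = 0.1.


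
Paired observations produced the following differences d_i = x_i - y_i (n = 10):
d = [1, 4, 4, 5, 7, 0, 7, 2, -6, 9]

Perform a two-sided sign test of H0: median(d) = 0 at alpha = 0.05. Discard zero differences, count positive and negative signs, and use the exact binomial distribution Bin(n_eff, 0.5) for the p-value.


Step 1: Discard zero differences. Original n = 10; n_eff = number of nonzero differences = 9.
Nonzero differences (with sign): +1, +4, +4, +5, +7, +7, +2, -6, +9
Step 2: Count signs: positive = 8, negative = 1.
Step 3: Under H0: P(positive) = 0.5, so the number of positives S ~ Bin(9, 0.5).
Step 4: Two-sided exact p-value = sum of Bin(9,0.5) probabilities at or below the observed probability = 0.039062.
Step 5: alpha = 0.05. reject H0.

n_eff = 9, pos = 8, neg = 1, p = 0.039062, reject H0.


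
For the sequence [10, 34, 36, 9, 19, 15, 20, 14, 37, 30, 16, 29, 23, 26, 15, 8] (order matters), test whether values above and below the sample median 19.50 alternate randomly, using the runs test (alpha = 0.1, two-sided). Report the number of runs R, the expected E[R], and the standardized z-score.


Step 1: Compute median = 19.50; label A = above, B = below.
Labels in order: BAABBBABAABAAABB  (n_A = 8, n_B = 8)
Step 2: Count runs R = 9.
Step 3: Under H0 (random ordering), E[R] = 2*n_A*n_B/(n_A+n_B) + 1 = 2*8*8/16 + 1 = 9.0000.
        Var[R] = 2*n_A*n_B*(2*n_A*n_B - n_A - n_B) / ((n_A+n_B)^2 * (n_A+n_B-1)) = 14336/3840 = 3.7333.
        SD[R] = 1.9322.
Step 4: R = E[R], so z = 0 with no continuity correction.
Step 5: Two-sided p-value via normal approximation = 2*(1 - Phi(|z|)) = 1.000000.
Step 6: alpha = 0.1. fail to reject H0.

R = 9, z = 0.0000, p = 1.000000, fail to reject H0.
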